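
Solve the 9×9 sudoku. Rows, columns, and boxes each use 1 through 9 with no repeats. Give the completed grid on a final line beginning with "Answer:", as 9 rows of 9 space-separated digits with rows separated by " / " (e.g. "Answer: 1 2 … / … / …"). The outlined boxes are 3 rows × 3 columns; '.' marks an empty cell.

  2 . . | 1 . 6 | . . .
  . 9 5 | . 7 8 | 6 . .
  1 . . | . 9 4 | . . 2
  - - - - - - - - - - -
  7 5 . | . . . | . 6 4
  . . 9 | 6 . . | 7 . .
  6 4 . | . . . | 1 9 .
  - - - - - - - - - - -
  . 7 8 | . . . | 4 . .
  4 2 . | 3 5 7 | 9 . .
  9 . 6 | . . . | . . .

Step 1. [r1c5∈{3}] r1c5 is down to just 3 ⇒ r1c5=3.
Step 2. [r2c1∈{3}] r2c1's peers cover all but 3 ⇒ r2c1=3.
Step 3. [r9c2∈{1,3}] box 7 places 3 nowhere but r9c2, so r9c2=3.
Step 4. [r1c2∈{8}] only 8 remains possible at r1c2. So r1c2=8.
Step 5. [r1c7∈{5}] r1c7 is down to just 5. So r1c7=5.
Step 6. [r2c9∈{1}] r2c9's peers cover all but 1. So r2c9=1.
Step 7. [r2c4∈{2}] r2c4 has the single candidate 2 ⇒ r2c4=2.
Step 8. [r5c5∈{1,2,4,8}] 4 has one home in row 5: r5c5, so r5c5=4.
Step 9. [r7c5∈{1,2,6}] col 5 places 6 nowhere but r7c5. So r7c5=6.
Step 10. [r1c3∈{4,7}] 4 has one home in col 3: r1c3 ⇒ r1c3=4.
Step 11. [r1c8∈{7}] nothing but 7 survives at r1c8. So r1c8=7.
Step 12. [r6c4∈{5,7,8}] in row 6, 7 fits only at r6c4 ⇒ r6c4=7.
Step 13. [r7c1∈{5}] nothing but 5 survives at r7c1. So r7c1=5.
Step 14. [r7c9∈{3}] r7c9's peers cover all but 3. So r7c9=3.
Step 15. [r8c3∈{1}] only 1 remains possible at r8c3 ⇒ r8c3=1.
Step 16. [r8c8∈{8}] nothing but 8 survives at r8c8 ⇒ r8c8=8.
Step 17. [r9c7∈{2}] r9c7 has the single candidate 2 ⇒ r9c7=2.
Step 18. [r9c6∈{1}] nothing but 1 survives at r9c6, so r9c6=1.
Step 19. [r7c6∈{2,9}] across row 7, 2 lands solely at r7c6 ⇒ r7c6=2.
Step 20. [r9c5∈{8}] r9c5 has the single candidate 8, so r9c5=8.
Step 21. [r6c9∈{5,8}] across row 6, 8 lands solely at r6c9, so r6c9=8.
Step 22. [r4c7∈{3}] r4c7's peers cover all but 3 ⇒ r4c7=3.
Step 23. [r5c9∈{5}] r5c9 is down to just 5. So r5c9=5.
Step 24. [r4c3∈{2}] only 2 remains possible at r4c3. So r4c3=2.
Step 25. [r7c4∈{9}] nothing but 9 survives at r7c4 ⇒ r7c4=9.
Step 26. [r6c6∈{3,5}] across row 6, 5 lands solely at r6c6 ⇒ r6c6=5.
Step 27. [r6c3∈{3}] r6c3's peers cover all but 3, so r6c3=3.
Step 28. [r3c3∈{7}] nothing but 7 survives at r3c3, so r3c3=7.
Step 29. [r9c8∈{5}] r9c8's peers cover all but 5, so r9c8=5.
Step 30. [r4c5∈{1}] nothing but 1 survives at r4c5, so r4c5=1.
Step 31. [r3c4∈{5}] nothing but 5 survives at r3c4. So r3c4=5.
Step 32. [r3c8∈{3}] nothing but 3 survives at r3c8 ⇒ r3c8=3.
Step 33. [r8c9∈{6}] r8c9 is down to just 6. So r8c9=6.
Step 34. [r7c8∈{1}] only 1 remains possible at r7c8 ⇒ r7c8=1.
Step 35. [r4c4∈{8}] only 8 remains possible at r4c4 ⇒ r4c4=8.
Step 36. [r5c1∈{8}] r5c1 has the single candidate 8. So r5c1=8.
Step 37. [r9c9∈{7}] nothing but 7 survives at r9c9. So r9c9=7.
Step 38. [r3c2∈{6}] r3c2 has the single candidate 6. So r3c2=6.
Step 39. [r5c2∈{1}] only 1 remains possible at r5c2. So r5c2=1.
Step 40. [r2c8∈{4}] nothing but 4 survives at r2c8, so r2c8=4.
Step 41. [r5c6∈{3}] r5c6's peers cover all but 3. So r5c6=3.
Step 42. [r6c5∈{2}] r6c5 has the single candidate 2, so r6c5=2.
Step 43. [r3c7∈{8}] nothing but 8 survives at r3c7. So r3c7=8.
Step 44. [r5c8∈{2}] only 2 remains possible at r5c8. So r5c8=2.
Step 45. [r1c9∈{9}] only 9 remains possible at r1c9 ⇒ r1c9=9.
Step 46. [r4c6∈{9}] r4c6 has the single candidate 9 ⇒ r4c6=9.
Step 47. [r9c4∈{4}] only 4 remains possible at r9c4 ⇒ r9c4=4.

Answer: 2 8 4 1 3 6 5 7 9 / 3 9 5 2 7 8 6 4 1 / 1 6 7 5 9 4 8 3 2 / 7 5 2 8 1 9 3 6 4 / 8 1 9 6 4 3 7 2 5 / 6 4 3 7 2 5 1 9 8 / 5 7 8 9 6 2 4 1 3 / 4 2 1 3 5 7 9 8 6 / 9 3 6 4 8 1 2 5 7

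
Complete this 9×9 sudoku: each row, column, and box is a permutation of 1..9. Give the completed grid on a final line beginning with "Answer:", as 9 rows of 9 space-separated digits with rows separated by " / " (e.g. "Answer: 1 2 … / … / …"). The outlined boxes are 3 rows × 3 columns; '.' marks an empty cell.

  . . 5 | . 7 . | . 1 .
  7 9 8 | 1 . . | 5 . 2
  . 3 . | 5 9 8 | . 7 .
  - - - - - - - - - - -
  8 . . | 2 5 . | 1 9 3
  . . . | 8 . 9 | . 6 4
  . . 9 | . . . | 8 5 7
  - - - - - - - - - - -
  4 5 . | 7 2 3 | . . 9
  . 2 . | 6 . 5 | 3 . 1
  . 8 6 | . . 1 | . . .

Step 1. [r6c1∈{1,2,3,6}] r6c1 is the only open cell in row 6 admitting 2, so r6c1=2.
Step 2. [r9c5∈{4}] r9c5 is down to just 4 ⇒ r9c5=4.
Step 3. [r1c1∈{6}] r1c1's peers cover all but 6. So r1c1=6.
Step 4. [r1c2∈{4}] r1c2 has the single candidate 4, so r1c2=4.
Step 5. [r5c3∈{1,3,7}] 3 has one home in col 3: r5c3. So r5c3=3.
Step 6. [r4c6∈{4,6,7}] r4c6 is the only open cell in col 6 admitting 7. So r4c6=7.
Step 7. [r5c5∈{1}] r5c5 is down to just 1, so r5c5=1.
Step 8. [r2c6∈{4,6}] in box 2, 4 fits only at r2c6. So r2c6=4.
Step 9. [r1c4∈{3}] r1c4's peers cover all but 3, so r1c4=3.
Step 10. [r6c6∈{6}] r6c6's peers cover all but 6, so r6c6=6.
Step 11. [r3c9∈{6}] r3c9 is down to just 6 ⇒ r3c9=6.
Step 12. [r3c3∈{1,2}] r3c3 is the only open cell in row 3 admitting 2 ⇒ r3c3=2.
Step 13. [r8c8∈{4,8}] across row 8, 4 lands solely at r8c8, so r8c8=4.
Step 14. [r9c1∈{3,9}] r9c1 is the only open cell in row 9 admitting 3, so r9c1=3.
Step 15. [r9c8∈{2}] r9c8 has the single candidate 2. So r9c8=2.
Step 16. [r5c1∈{5}] nothing but 5 survives at r5c1 ⇒ r5c1=5.
Step 17. [r4c3∈{4}] r4c3's peers cover all but 4, so r4c3=4.
Step 18. [r7c7∈{6}] only 6 remains possible at r7c7. So r7c7=6.
Step 19. [r9c7∈{7}] r9c7 is down to just 7 ⇒ r9c7=7.
Step 20. [r7c8∈{8}] r7c8 has the single candidate 8, so r7c8=8.
Step 21. [r1c7∈{9}] r1c7 has the single candidate 9. So r1c7=9.
Step 22. [r6c4∈{4}] nothing but 4 survives at r6c4 ⇒ r6c4=4.
Step 23. [r3c7∈{4}] r3c7's peers cover all but 4 ⇒ r3c7=4.
Step 24. [r9c4∈{9}] r9c4's peers cover all but 9, so r9c4=9.
Step 25. [r6c5∈{3}] nothing but 3 survives at r6c5 ⇒ r6c5=3.
Step 26. [r8c5∈{8}] only 8 remains possible at r8c5 ⇒ r8c5=8.
Step 27. [r2c8∈{3}] r2c8's peers cover all but 3 ⇒ r2c8=3.
Step 28. [r5c2∈{7}] nothing but 7 survives at r5c2, so r5c2=7.
Step 29. [r9c9∈{5}] only 5 remains possible at r9c9. So r9c9=5.
Step 30. [r4c2∈{6}] r4c2 has the single candidate 6. So r4c2=6.
Step 31. [r1c6∈{2}] only 2 remains possible at r1c6. So r1c6=2.
Step 32. [r3c1∈{1}] nothing but 1 survives at r3c1, so r3c1=1.
Step 33. [r7c3∈{1}] r7c3 is down to just 1. So r7c3=1.
Step 34. [r8c1∈{9}] nothing but 9 survives at r8c1. So r8c1=9.
Step 35. [r1c9∈{8}] only 8 remains possible at r1c9. So r1c9=8.
Step 36. [r5c7∈{2}] r5c7's peers cover all but 2, so r5c7=2.
Step 37. [r6c2∈{1}] r6c2 has the single candidate 1. So r6c2=1.
Step 38. [r2c5∈{6}] r2c5 is down to just 6 ⇒ r2c5=6.
Step 39. [r8c3∈{7}] r8c3's peers cover all but 7. So r8c3=7.

Answer: 6 4 5 3 7 2 9 1 8 / 7 9 8 1 6 4 5 3 2 / 1 3 2 5 9 8 4 7 6 / 8 6 4 2 5 7 1 9 3 / 5 7 3 8 1 9 2 6 4 / 2 1 9 4 3 6 8 5 7 / 4 5 1 7 2 3 6 8 9 / 9 2 7 6 8 5 3 4 1 / 3 8 6 9 4 1 7 2 5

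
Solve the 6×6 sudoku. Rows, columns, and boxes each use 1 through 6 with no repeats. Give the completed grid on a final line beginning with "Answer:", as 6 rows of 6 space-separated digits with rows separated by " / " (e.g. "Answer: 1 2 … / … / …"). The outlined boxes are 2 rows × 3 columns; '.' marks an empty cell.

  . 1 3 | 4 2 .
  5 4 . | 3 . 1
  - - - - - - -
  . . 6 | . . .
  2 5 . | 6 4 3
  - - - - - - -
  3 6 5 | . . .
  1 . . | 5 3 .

Step 1. [r6c6∈{2,4,6}] 6 has one home in row 6: r6c6 ⇒ r6c6=6.
Step 2. [r5c5∈{1}] r5c5 has the single candidate 1 ⇒ r5c5=1.
Step 3. [r5c4∈{2}] r5c4's peers cover all but 2. So r5c4=2.
Step 4. [r1c6∈{5}] r1c6's peers cover all but 5 ⇒ r1c6=5.
Step 5. [r6c3∈{2,4}] r6c3 is the only open cell in row 6 admitting 4 ⇒ r6c3=4.
Step 6. [r3c4∈{1}] r3c4's peers cover all but 1 ⇒ r3c4=1.
Step 7. [r3c5∈{5}] nothing but 5 survives at r3c5. So r3c5=5.
Step 8. [r1c1∈{6}] r1c1's peers cover all but 6. So r1c1=6.
Step 9. [r3c2∈{3}] r3c2 has the single candidate 3 ⇒ r3c2=3.
Step 10. [r3c6∈{2}] r3c6 is down to just 2. So r3c6=2.
Step 11. [r4c3∈{1}] r4c3 is down to just 1, so r4c3=1.
Step 12. [r2c3∈{2}] nothing but 2 survives at r2c3, so r2c3=2.
Step 13. [r5c6∈{4}] nothing but 4 survives at r5c6. So r5c6=4.
Step 14. [r3c1∈{4}] nothing but 4 survives at r3c1, so r3c1=4.
Step 15. [r6c2∈{2}] r6c2 has the single candidate 2 ⇒ r6c2=2.
Step 16. [r2c5∈{6}] nothing but 6 survives at r2c5, so r2c5=6.

Answer: 6 1 3 4 2 5 / 5 4 2 3 6 1 / 4 3 6 1 5 2 / 2 5 1 6 4 3 / 3 6 5 2 1 4 / 1 2 4 5 3 6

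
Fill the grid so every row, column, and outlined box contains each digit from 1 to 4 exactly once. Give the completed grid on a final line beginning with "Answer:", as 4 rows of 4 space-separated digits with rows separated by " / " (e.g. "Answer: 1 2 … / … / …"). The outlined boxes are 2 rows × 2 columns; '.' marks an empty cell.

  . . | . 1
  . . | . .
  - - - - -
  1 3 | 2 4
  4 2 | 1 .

Step 1. [r2c4∈{2,3}] r2c4 is the only open cell in col 4 admitting 2 ⇒ r2c4=2.
Step 2. [r2c1∈{3}] only 3 remains possible at r2c1. So r2c1=3.
Step 3. [r2c3∈{4}] r2c3's peers cover all but 4, so r2c3=4.
Step 4. [r1c2∈{4}] r1c2's peers cover all but 4 ⇒ r1c2=4.
Step 5. [r1c3∈{3}] r1c3 is down to just 3 ⇒ r1c3=3.
Step 6. [r1c1∈{2}] only 2 remains possible at r1c1. So r1c1=2.
Step 7. [r4c4∈{3}] r4c4 has the single candidate 3. So r4c4=3.
Step 8. [r2c2∈{1}] r2c2 has the single candidate 1 ⇒ r2c2=1.

Answer: 2 4 3 1 / 3 1 4 2 / 1 3 2 4 / 4 2 1 3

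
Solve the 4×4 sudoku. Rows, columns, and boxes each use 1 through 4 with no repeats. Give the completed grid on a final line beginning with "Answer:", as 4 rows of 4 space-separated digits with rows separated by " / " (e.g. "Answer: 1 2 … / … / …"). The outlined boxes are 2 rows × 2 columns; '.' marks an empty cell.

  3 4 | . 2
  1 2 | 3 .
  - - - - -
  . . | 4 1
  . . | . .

Step 1. [r4c3∈{2}] nothing but 2 survives at r4c3, so r4c3=2.
Step 2. [r4c4∈{3}] nothing but 3 survives at r4c4 ⇒ r4c4=3.
Step 3. [r3c2∈{3}] r3c2's peers cover all but 3 ⇒ r3c2=3.
Step 4. [r1c3∈{1}] r1c3's peers cover all but 1. So r1c3=1.
Step 5. [r4c1∈{4}] nothing but 4 survives at r4c1. So r4c1=4.
Step 6. [r4c2∈{1}] r4c2 is down to just 1 ⇒ r4c2=1.
Step 7. [r3c1∈{2}] only 2 remains possible at r3c1, so r3c1=2.
Step 8. [r2c4∈{4}] nothing but 4 survives at r2c4, so r2c4=4.

Answer: 3 4 1 2 / 1 2 3 4 / 2 3 4 1 / 4 1 2 3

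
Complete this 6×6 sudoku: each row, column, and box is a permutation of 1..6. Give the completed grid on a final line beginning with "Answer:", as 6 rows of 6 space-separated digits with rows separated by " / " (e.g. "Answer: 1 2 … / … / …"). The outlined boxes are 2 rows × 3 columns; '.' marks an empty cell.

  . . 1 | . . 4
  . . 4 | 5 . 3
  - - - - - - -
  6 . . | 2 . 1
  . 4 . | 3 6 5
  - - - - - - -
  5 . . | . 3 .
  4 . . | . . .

Step 1. [r2c1∈{2}] r2c1 is down to just 2, so r2c1=2.
Step 2. [r1c4∈{6}] only 6 remains possible at r1c4, so r1c4=6.
Step 3. [r6c4∈{1}] r6c4 has the single candidate 1, so r6c4=1.
Step 4. [r3c3∈{3,5}] across col 3, 5 lands solely at r3c3, so r3c3=5.
Step 5. [r6c3∈{2,3,6}] r6c3 is the only open cell in col 3 admitting 3. So r6c3=3.
Step 6. [r5c3∈{2,6}] r5c3 is the only open cell in col 3 admitting 6. So r5c3=6.
Step 7. [r5c6∈{2}] only 2 remains possible at r5c6, so r5c6=2.
Step 8. [r1c2∈{3,5}] in row 1, 5 fits only at r1c2 ⇒ r1c2=5.
Step 9. [r3c5∈{4}] r3c5 is down to just 4 ⇒ r3c5=4.
Step 10. [r4c1∈{1}] r4c1 has the single candidate 1 ⇒ r4c1=1.
Step 11. [r1c1∈{3}] only 3 remains possible at r1c1 ⇒ r1c1=3.
Step 12. [r2c2∈{6}] nothing but 6 survives at r2c2. So r2c2=6.
Step 13. [r2c5∈{1}] r2c5's peers cover all but 1, so r2c5=1.
Step 14. [r1c5∈{2}] r1c5's peers cover all but 2. So r1c5=2.
Step 15. [r4c3∈{2}] nothing but 2 survives at r4c3 ⇒ r4c3=2.
Step 16. [r6c2∈{2}] r6c2's peers cover all but 2. So r6c2=2.
Step 17. [r3c2∈{3}] r3c2 has the single candidate 3 ⇒ r3c2=3.
Step 18. [r6c5∈{5}] r6c5 is down to just 5, so r6c5=5.
Step 19. [r6c6∈{6}] nothing but 6 survives at r6c6. So r6c6=6.
Step 20. [r5c4∈{4}] r5c4's peers cover all but 4 ⇒ r5c4=4.
Step 21. [r5c2∈{1}] nothing but 1 survives at r5c2, so r5c2=1.

Answer: 3 5 1 6 2 4 / 2 6 4 5 1 3 / 6 3 5 2 4 1 / 1 4 2 3 6 5 / 5 1 6 4 3 2 / 4 2 3 1 5 6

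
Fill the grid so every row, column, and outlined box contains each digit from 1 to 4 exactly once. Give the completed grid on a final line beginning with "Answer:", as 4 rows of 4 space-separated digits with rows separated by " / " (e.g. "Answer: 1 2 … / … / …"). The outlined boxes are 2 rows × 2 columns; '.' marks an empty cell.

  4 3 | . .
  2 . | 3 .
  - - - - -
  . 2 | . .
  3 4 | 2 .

Step 1. [r4c4∈{1}] r4c4 is down to just 1 ⇒ r4c4=1.
Step 2. [r2c4∈{4}] nothing but 4 survives at r2c4 ⇒ r2c4=4.
Step 3. [r1c4∈{2}] r1c4 has the single candidate 2. So r1c4=2.
Step 4. [r3c1∈{1}] nothing but 1 survives at r3c1, so r3c1=1.
Step 5. [r1c3∈{1}] nothing but 1 survives at r1c3. So r1c3=1.
Step 6. [r2c2∈{1}] r2c2 is down to just 1, so r2c2=1.
Step 7. [r3c4∈{3}] only 3 remains possible at r3c4, so r3c4=3.
Step 8. [r3c3∈{4}] r3c3 is down to just 4, so r3c3=4.

Answer: 4 3 1 2 / 2 1 3 4 / 1 2 4 3 / 3 4 2 1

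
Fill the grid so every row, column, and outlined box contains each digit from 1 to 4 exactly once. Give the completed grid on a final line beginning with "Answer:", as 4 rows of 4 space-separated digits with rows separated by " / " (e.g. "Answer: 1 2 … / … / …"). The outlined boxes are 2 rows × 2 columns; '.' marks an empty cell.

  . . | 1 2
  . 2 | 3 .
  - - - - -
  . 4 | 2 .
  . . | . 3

Step 1. [r2c1∈{1,4}] across row 2, 1 lands solely at r2c1 ⇒ r2c1=1.
Step 2. [r1c1∈{3,4}] r1c1 is the only open cell in row 1 admitting 4. So r1c1=4.
Step 3. [r3c1∈{3}] r3c1 is down to just 3, so r3c1=3.
Step 4. [r4c2∈{1}] r4c2's peers cover all but 1. So r4c2=1.
Step 5. [r2c4∈{4}] only 4 remains possible at r2c4 ⇒ r2c4=4.
Step 6. [r3c4∈{1}] r3c4 has the single candidate 1, so r3c4=1.
Step 7. [r4c1∈{2}] r4c1 is down to just 2, so r4c1=2.
Step 8. [r1c2∈{3}] nothing but 3 survives at r1c2 ⇒ r1c2=3.
Step 9. [r4c3∈{4}] nothing but 4 survives at r4c3. So r4c3=4.

Answer: 4 3 1 2 / 1 2 3 4 / 3 4 2 1 / 2 1 4 3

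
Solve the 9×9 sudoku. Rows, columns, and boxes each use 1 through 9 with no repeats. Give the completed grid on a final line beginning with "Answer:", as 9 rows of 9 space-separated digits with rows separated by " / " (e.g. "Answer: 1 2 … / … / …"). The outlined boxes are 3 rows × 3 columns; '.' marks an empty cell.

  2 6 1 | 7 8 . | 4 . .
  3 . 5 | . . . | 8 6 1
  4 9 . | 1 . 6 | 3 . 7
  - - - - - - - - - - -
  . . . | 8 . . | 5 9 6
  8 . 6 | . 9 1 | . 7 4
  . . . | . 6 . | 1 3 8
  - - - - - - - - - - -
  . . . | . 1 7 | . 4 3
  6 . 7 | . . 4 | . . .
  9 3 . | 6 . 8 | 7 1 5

Step 1. [r8c9∈{2,9}] col 9 places 2 nowhere but r8c9 ⇒ r8c9=2.
Step 2. [r9c5∈{2}] r9c5 has the single candidate 2. So r9c5=2.
Step 3. [r5c4∈{2,3,5}] across row 5, 3 lands solely at r5c4. So r5c4=3.
Step 4. [r4c6∈{2}] r4c6's peers cover all but 2, so r4c6=2.
Step 5. [r5c2∈{2,5}] r5c2 is the only open cell in row 5 admitting 5, so r5c2=5.
Step 6. [r3c5∈{5}] nothing but 5 survives at r3c5 ⇒ r3c5=5.
Step 7. [r4c5∈{4,7}] r4c5 is the only open cell in col 5 admitting 7, so r4c5=7.
Step 8. [r6c4∈{4,5}] 4 has one home in box 5: r6c4, so r6c4=4.
Step 9. [r8c2∈{1,8}] in row 8, 1 fits only at r8c2, so r8c2=1.
Step 10. [r8c4∈{5,9}] in row 8, 5 fits only at r8c4, so r8c4=5.
Step 11. [r7c4∈{9}] r7c4 has the single candidate 9. So r7c4=9.
Step 12. [r7c2∈{2,8}] r7c2 is the only open cell in col 2 admitting 8 ⇒ r7c2=8.
Step 13. [r6c2∈{2,7}] across col 2, 2 lands solely at r6c2, so r6c2=2.
Step 14. [r1c6∈{3,9}] row 1 places 3 nowhere but r1c6 ⇒ r1c6=3.
Step 15. [r4c3∈{3,4}] 3 has one home in row 4: r4c3, so r4c3=3.
Step 16. [r2c2∈{7}] r2c2 has the single candidate 7, so r2c2=7.
Step 17. [r3c3∈{8}] r3c3 is down to just 8. So r3c3=8.
Step 18. [r4c2∈{4}] nothing but 4 survives at r4c2, so r4c2=4.
Step 19. [r2c6∈{9}] r2c6 has the single candidate 9. So r2c6=9.
Step 20. [r4c1∈{1}] nothing but 1 survives at r4c1, so r4c1=1.
Step 21. [r6c3∈{9}] nothing but 9 survives at r6c3 ⇒ r6c3=9.
Step 22. [r7c3∈{2}] r7c3's peers cover all but 2 ⇒ r7c3=2.
Step 23. [r8c5∈{3}] only 3 remains possible at r8c5 ⇒ r8c5=3.
Step 24. [r2c5∈{4}] r2c5 is down to just 4, so r2c5=4.
Step 25. [r5c7∈{2}] r5c7's peers cover all but 2 ⇒ r5c7=2.
Step 26. [r8c8∈{8}] r8c8's peers cover all but 8, so r8c8=8.
Step 27. [r9c3∈{4}] r9c3 is down to just 4 ⇒ r9c3=4.
Step 28. [r3c8∈{2}] r3c8 is down to just 2, so r3c8=2.
Step 29. [r7c7∈{6}] r7c7 has the single candidate 6 ⇒ r7c7=6.
Step 30. [r6c1∈{7}] r6c1 has the single candidate 7, so r6c1=7.
Step 31. [r2c4∈{2}] r2c4 has the single candidate 2, so r2c4=2.
Step 32. [r8c7∈{9}] only 9 remains possible at r8c7, so r8c7=9.
Step 33. [r7c1∈{5}] r7c1 is down to just 5, so r7c1=5.
Step 34. [r6c6∈{5}] only 5 remains possible at r6c6 ⇒ r6c6=5.
Step 35. [r1c8∈{5}] r1c8 is down to just 5, so r1c8=5.
Step 36. [r1c9∈{9}] r1c9 is down to just 9 ⇒ r1c9=9.

Answer: 2 6 1 7 8 3 4 5 9 / 3 7 5 2 4 9 8 6 1 / 4 9 8 1 5 6 3 2 7 / 1 4 3 8 7 2 5 9 6 / 8 5 6 3 9 1 2 7 4 / 7 2 9 4 6 5 1 3 8 / 5 8 2 9 1 7 6 4 3 / 6 1 7 5 3 4 9 8 2 / 9 3 4 6 2 8 7 1 5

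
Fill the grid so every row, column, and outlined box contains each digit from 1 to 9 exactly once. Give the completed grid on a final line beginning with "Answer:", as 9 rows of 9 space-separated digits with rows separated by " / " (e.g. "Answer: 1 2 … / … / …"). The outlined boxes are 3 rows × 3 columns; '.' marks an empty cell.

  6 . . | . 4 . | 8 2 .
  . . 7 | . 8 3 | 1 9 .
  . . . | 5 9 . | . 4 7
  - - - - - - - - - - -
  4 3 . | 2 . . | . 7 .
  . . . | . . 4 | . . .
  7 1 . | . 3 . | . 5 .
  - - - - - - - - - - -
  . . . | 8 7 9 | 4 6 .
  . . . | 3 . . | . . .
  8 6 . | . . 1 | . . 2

Step 1. [r9c5∈{5}] r9c5 is down to just 5, so r9c5=5.
Step 2. [r8c7∈{5,7,9}] across col 7, 5 lands solely at r8c7, so r8c7=5.
Step 3. [r8c5∈{2,6}] 2 has one home in col 5: r8c5. So r8c5=2.
Step 4. [r9c8∈{3}] r9c8's peers cover all but 3 ⇒ r9c8=3.
Step 5. [r7c9∈{1}] only 1 remains possible at r7c9 ⇒ r7c9=1.
Step 6. [r2c4∈{6}] nothing but 6 survives at r2c4, so r2c4=6.
Step 7. [r3c7∈{3,6}] across row 3, 6 lands solely at r3c7 ⇒ r3c7=6.
Step 8. [r4c7∈{9}] r4c7's peers cover all but 9 ⇒ r4c7=9.
Step 9. [r9c3∈{4,9}] row 9 places 9 nowhere but r9c3. So r9c3=9.
Step 10. [r5c1∈{2,5,9}] across col 1, 9 lands solely at r5c1. So r5c1=9.
Step 11. [r2c9∈{5}] r2c9's peers cover all but 5. So r2c9=5.
Step 12. [r2c1∈{2}] r2c1's peers cover all but 2. So r2c1=2.
Step 13. [r4c5∈{1,6}] 1 has one home in row 4: r4c5 ⇒ r4c5=1.
Step 14. [r5c5∈{6}] r5c5's peers cover all but 6. So r5c5=6.
Step 15. [r7c1∈{3,5}] col 1 places 5 nowhere but r7c1. So r7c1=5.
Step 16. [r7c3∈{2,3}] in row 7, 3 fits only at r7c3. So r7c3=3.
Step 17. [r6c6∈{8}] nothing but 8 survives at r6c6, so r6c6=8.
Step 18. [r6c7∈{2}] r6c7 has the single candidate 2. So r6c7=2.
Step 19. [r5c3∈{2,5,8}] r5c3 is the only open cell in col 3 admitting 2. So r5c3=2.
Step 20. [r5c2∈{5,8}] row 5 places 5 nowhere but r5c2. So r5c2=5.
Step 21. [r4c3∈{6,8}] in box 4, 8 fits only at r4c3, so r4c3=8.
Step 22. [r3c3∈{1}] r3c3 is down to just 1 ⇒ r3c3=1.
Step 23. [r8c8∈{8}] r8c8 has the single candidate 8, so r8c8=8.
Step 24. [r6c9∈{4,6}] r6c9 is the only open cell in row 6 admitting 4, so r6c9=4.
Step 25. [r8c3∈{4}] r8c3's peers cover all but 4, so r8c3=4.
Step 26. [r5c4∈{7}] r5c4 has the single candidate 7, so r5c4=7.
Step 27. [r5c7∈{3}] r5c7's peers cover all but 3. So r5c7=3.
Step 28. [r1c4∈{1}] nothing but 1 survives at r1c4, so r1c4=1.
Step 29. [r8c9∈{9}] only 9 remains possible at r8c9 ⇒ r8c9=9.
Step 30. [r8c6∈{6}] r8c6's peers cover all but 6. So r8c6=6.
Step 31. [r5c8∈{1}] r5c8's peers cover all but 1 ⇒ r5c8=1.
Step 32. [r9c7∈{7}] r9c7 has the single candidate 7. So r9c7=7.
Step 33. [r8c1∈{1}] r8c1's peers cover all but 1 ⇒ r8c1=1.
Step 34. [r5c9∈{8}] nothing but 8 survives at r5c9. So r5c9=8.
Step 35. [r4c9∈{6}] r4c9 is down to just 6. So r4c9=6.
Step 36. [r6c3∈{6}] nothing but 6 survives at r6c3 ⇒ r6c3=6.
Step 37. [r9c4∈{4}] nothing but 4 survives at r9c4 ⇒ r9c4=4.
Step 38. [r1c9∈{3}] r1c9 is down to just 3 ⇒ r1c9=3.
Step 39. [r1c6∈{7}] r1c6 has the single candidate 7, so r1c6=7.
Step 40. [r4c6∈{5}] r4c6 has the single candidate 5, so r4c6=5.
Step 41. [r3c2∈{8}] r3c2's peers cover all but 8, so r3c2=8.
Step 42. [r2c2∈{4}] only 4 remains possible at r2c2, so r2c2=4.
Step 43. [r3c6∈{2}] only 2 remains possible at r3c6. So r3c6=2.
Step 44. [r7c2∈{2}] r7c2's peers cover all but 2 ⇒ r7c2=2.
Step 45. [r8c2∈{7}] nothing but 7 survives at r8c2, so r8c2=7.
Step 46. [r1c3∈{5}] only 5 remains possible at r1c3 ⇒ r1c3=5.
Step 47. [r3c1∈{3}] nothing but 3 survives at r3c1. So r3c1=3.
Step 48. [r1c2∈{9}] r1c2 is down to just 9, so r1c2=9.
Step 49. [r6c4∈{9}] r6c4 is down to just 9. So r6c4=9.

Answer: 6 9 5 1 4 7 8 2 3 / 2 4 7 6 8 3 1 9 5 / 3 8 1 5 9 2 6 4 7 / 4 3 8 2 1 5 9 7 6 / 9 5 2 7 6 4 3 1 8 / 7 1 6 9 3 8 2 5 4 / 5 2 3 8 7 9 4 6 1 / 1 7 4 3 2 6 5 8 9 / 8 6 9 4 5 1 7 3 2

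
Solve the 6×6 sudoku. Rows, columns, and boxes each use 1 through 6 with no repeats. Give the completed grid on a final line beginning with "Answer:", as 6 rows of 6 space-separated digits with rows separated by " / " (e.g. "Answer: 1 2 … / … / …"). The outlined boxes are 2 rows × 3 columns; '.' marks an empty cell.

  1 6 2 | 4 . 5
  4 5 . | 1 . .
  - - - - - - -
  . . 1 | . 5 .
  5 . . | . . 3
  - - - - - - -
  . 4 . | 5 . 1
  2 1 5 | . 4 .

Step 1. [r5c5∈{2,3,6}] r5c5 is the only open cell in row 5 admitting 2, so r5c5=2.
Step 2. [r6c6∈{6}] r6c6 is down to just 6, so r6c6=6.
Step 3. [r4c2∈{2}] r4c2 has the single candidate 2. So r4c2=2.
Step 4. [r4c4∈{6}] nothing but 6 survives at r4c4 ⇒ r4c4=6.
Step 5. [r3c1∈{3,6}] r3c1 is the only open cell in row 3 admitting 6. So r3c1=6.
Step 6. [r2c3∈{3}] only 3 remains possible at r2c3, so r2c3=3.
Step 7. [r3c4∈{2}] r3c4 has the single candidate 2. So r3c4=2.
Step 8. [r4c5∈{1}] r4c5 has the single candidate 1, so r4c5=1.
Step 9. [r3c2∈{3}] only 3 remains possible at r3c2, so r3c2=3.
Step 10. [r2c5∈{6}] r2c5 is down to just 6, so r2c5=6.
Step 11. [r5c3∈{6}] r5c3 is down to just 6 ⇒ r5c3=6.
Step 12. [r4c3∈{4}] r4c3's peers cover all but 4. So r4c3=4.
Step 13. [r2c6∈{2}] r2c6's peers cover all but 2. So r2c6=2.
Step 14. [r1c5∈{3}] nothing but 3 survives at r1c5 ⇒ r1c5=3.
Step 15. [r5c1∈{3}] nothing but 3 survives at r5c1. So r5c1=3.
Step 16. [r3c6∈{4}] r3c6's peers cover all but 4, so r3c6=4.
Step 17. [r6c4∈{3}] r6c4 has the single candidate 3 ⇒ r6c4=3.

Answer: 1 6 2 4 3 5 / 4 5 3 1 6 2 / 6 3 1 2 5 4 / 5 2 4 6 1 3 / 3 4 6 5 2 1 / 2 1 5 3 4 6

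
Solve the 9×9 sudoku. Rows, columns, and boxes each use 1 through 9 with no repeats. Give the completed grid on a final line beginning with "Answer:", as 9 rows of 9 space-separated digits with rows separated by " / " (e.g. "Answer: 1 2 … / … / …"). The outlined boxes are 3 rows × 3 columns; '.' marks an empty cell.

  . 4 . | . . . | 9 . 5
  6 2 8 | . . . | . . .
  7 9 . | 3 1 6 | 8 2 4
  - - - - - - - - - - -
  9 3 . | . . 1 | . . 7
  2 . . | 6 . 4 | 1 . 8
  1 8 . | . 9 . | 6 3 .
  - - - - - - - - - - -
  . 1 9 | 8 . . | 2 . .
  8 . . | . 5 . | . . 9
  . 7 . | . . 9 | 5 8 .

Step 1. [r6c3∈{4,5,7}] across row 6, 4 lands solely at r6c3, so r6c3=4.
Step 2. [r1c8∈{1,6,7}] in row 1, 6 fits only at r1c8, so r1c8=6.
Step 3. [r5c5∈{3,7}] across row 5, 3 lands solely at r5c5. So r5c5=3.
Step 4. [r1c1∈{3}] only 3 remains possible at r1c1 ⇒ r1c1=3.
Step 5. [r9c1∈{4}] r9c1 has the single candidate 4, so r9c1=4.
Step 6. [r1c6∈{2,7,8}] r1c6 is the only open cell in col 6 admitting 8. So r1c6=8.
Step 7. [r5c2∈{5}] only 5 remains possible at r5c2, so r5c2=5.
Step 8. [r2c4∈{4,5,7,9}] r2c4 is the only open cell in row 2 admitting 9, so r2c4=9.
Step 9. [r8c4∈{1,2,4,7}] 4 has one home in col 4: r8c4 ⇒ r8c4=4.
Step 10. [r8c8∈{1,7}] r8c8 is the only open cell in row 8 admitting 1 ⇒ r8c8=1.
Step 11. [r2c8∈{7}] only 7 remains possible at r2c8, so r2c8=7.
Step 12. [r2c7∈{3}] r2c7's peers cover all but 3 ⇒ r2c7=3.
Step 13. [r8c2∈{6}] only 6 remains possible at r8c2, so r8c2=6.
Step 14. [r6c9∈{2}] r6c9 has the single candidate 2 ⇒ r6c9=2.
Step 15. [r8c6∈{2,3,7}] across col 6, 2 lands solely at r8c6 ⇒ r8c6=2.
Step 16. [r9c5∈{6}] r9c5 is down to just 6, so r9c5=6.
Step 17. [r9c9∈{3}] r9c9's peers cover all but 3 ⇒ r9c9=3.
Step 18. [r4c8∈{4,5}] in col 8, 5 fits only at r4c8. So r4c8=5.
Step 19. [r4c4∈{2}] nothing but 2 survives at r4c4, so r4c4=2.
Step 20. [r6c4∈{5,7}] in col 4, 5 fits only at r6c4 ⇒ r6c4=5.
Step 21. [r7c5∈{7}] r7c5 is down to just 7, so r7c5=7.
Step 22. [r9c4∈{1}] r9c4's peers cover all but 1. So r9c4=1.
Step 23. [r2c9∈{1}] r2c9 has the single candidate 1 ⇒ r2c9=1.
Step 24. [r1c3∈{1}] only 1 remains possible at r1c3. So r1c3=1.
Step 25. [r5c3∈{7}] r5c3's peers cover all but 7. So r5c3=7.
Step 26. [r7c1∈{5}] r7c1 has the single candidate 5, so r7c1=5.
Step 27. [r4c7∈{4}] only 4 remains possible at r4c7 ⇒ r4c7=4.
Step 28. [r4c3∈{6}] r4c3 is down to just 6, so r4c3=6.
Step 29. [r4c5∈{8}] r4c5 has the single candidate 8 ⇒ r4c5=8.
Step 30. [r8c3∈{3}] nothing but 3 survives at r8c3 ⇒ r8c3=3.
Step 31. [r1c4∈{7}] nothing but 7 survives at r1c4, so r1c4=7.
Step 32. [r6c6∈{7}] r6c6 is down to just 7 ⇒ r6c6=7.
Step 33. [r5c8∈{9}] r5c8's peers cover all but 9. So r5c8=9.
Step 34. [r7c9∈{6}] nothing but 6 survives at r7c9 ⇒ r7c9=6.
Step 35. [r9c3∈{2}] r9c3 is down to just 2. So r9c3=2.
Step 36. [r7c6∈{3}] r7c6 is down to just 3, so r7c6=3.
Step 37. [r2c5∈{4}] r2c5 is down to just 4. So r2c5=4.
Step 38. [r3c3∈{5}] r3c3's peers cover all but 5, so r3c3=5.
Step 39. [r8c7∈{7}] only 7 remains possible at r8c7. So r8c7=7.
Step 40. [r1c5∈{2}] r1c5's peers cover all but 2, so r1c5=2.
Step 41. [r2c6∈{5}] nothing but 5 survives at r2c6 ⇒ r2c6=5.
Step 42. [r7c8∈{4}] r7c8 is down to just 4, so r7c8=4.

Answer: 3 4 1 7 2 8 9 6 5 / 6 2 8 9 4 5 3 7 1 / 7 9 5 3 1 6 8 2 4 / 9 3 6 2 8 1 4 5 7 / 2 5 7 6 3 4 1 9 8 / 1 8 4 5 9 7 6 3 2 / 5 1 9 8 7 3 2 4 6 / 8 6 3 4 5 2 7 1 9 / 4 7 2 1 6 9 5 8 3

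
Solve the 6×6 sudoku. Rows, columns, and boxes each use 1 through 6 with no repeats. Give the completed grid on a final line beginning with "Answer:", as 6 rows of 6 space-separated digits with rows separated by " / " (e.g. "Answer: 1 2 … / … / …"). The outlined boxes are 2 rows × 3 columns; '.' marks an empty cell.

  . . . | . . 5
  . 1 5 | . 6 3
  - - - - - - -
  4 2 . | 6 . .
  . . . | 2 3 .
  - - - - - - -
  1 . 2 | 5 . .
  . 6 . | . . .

Step 1. [r5c5∈{4}] only 4 remains possible at r5c5, so r5c5=4.
Step 2. [r3c6∈{1}] only 1 remains possible at r3c6. So r3c6=1.
Step 3. [r1c5∈{1,2}] across box 2, 2 lands solely at r1c5, so r1c5=2.
Step 4. [r1c2∈{3,4}] col 2 places 4 nowhere but r1c2. So r1c2=4.
Step 5. [r6c4∈{1,3}] in col 4, 3 fits only at r6c4. So r6c4=3.
Step 6. [r1c1∈{3,6}] r1c1 is the only open cell in col 1 admitting 3 ⇒ r1c1=3.
Step 7. [r4c1∈{5,6}] col 1 places 6 nowhere but r4c1 ⇒ r4c1=6.
Step 8. [r2c4∈{4}] r2c4 has the single candidate 4 ⇒ r2c4=4.
Step 9. [r6c5∈{1}] only 1 remains possible at r6c5, so r6c5=1.
Step 10. [r1c4∈{1}] r1c4 is down to just 1, so r1c4=1.
Step 11. [r5c6∈{6}] nothing but 6 survives at r5c6, so r5c6=6.
Step 12. [r5c2∈{3}] nothing but 3 survives at r5c2 ⇒ r5c2=3.
Step 13. [r6c1∈{5}] nothing but 5 survives at r6c1 ⇒ r6c1=5.
Step 14. [r3c3∈{3}] only 3 remains possible at r3c3, so r3c3=3.
Step 15. [r6c6∈{2}] r6c6 is down to just 2 ⇒ r6c6=2.
Step 16. [r4c2∈{5}] r4c2 is down to just 5. So r4c2=5.
Step 17. [r6c3∈{4}] only 4 remains possible at r6c3. So r6c3=4.
Step 18. [r4c3∈{1}] r4c3's peers cover all but 1. So r4c3=1.
Step 19. [r1c3∈{6}] only 6 remains possible at r1c3 ⇒ r1c3=6.
Step 20. [r2c1∈{2}] r2c1's peers cover all but 2. So r2c1=2.
Step 21. [r3c5∈{5}] only 5 remains possible at r3c5 ⇒ r3c5=5.
Step 22. [r4c6∈{4}] nothing but 4 survives at r4c6 ⇒ r4c6=4.

Answer: 3 4 6 1 2 5 / 2 1 5 4 6 3 / 4 2 3 6 5 1 / 6 5 1 2 3 4 / 1 3 2 5 4 6 / 5 6 4 3 1 2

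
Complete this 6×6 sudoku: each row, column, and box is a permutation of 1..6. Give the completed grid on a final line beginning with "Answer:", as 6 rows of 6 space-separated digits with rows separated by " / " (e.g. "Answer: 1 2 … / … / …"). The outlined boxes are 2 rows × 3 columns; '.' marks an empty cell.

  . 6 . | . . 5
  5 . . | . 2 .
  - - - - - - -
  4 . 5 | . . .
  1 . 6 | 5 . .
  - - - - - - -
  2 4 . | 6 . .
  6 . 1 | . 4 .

Step 1. [r4c5∈{3}] nothing but 3 survives at r4c5 ⇒ r4c5=3.
Step 2. [r1c5∈{1}] only 1 remains possible at r1c5, so r1c5=1.
Step 3. [r5c3∈{3}] only 3 remains possible at r5c3 ⇒ r5c3=3.
Step 4. [r2c6∈{3,4,6}] r2c6 is the only open cell in row 2 admitting 6 ⇒ r2c6=6.
Step 5. [r3c2∈{2,3}] across row 3, 3 lands solely at r3c2 ⇒ r3c2=3.
Step 6. [r2c4∈{3,4}] across row 2, 3 lands solely at r2c4 ⇒ r2c4=3.
Step 7. [r3c4∈{1,2}] in col 4, 1 fits only at r3c4, so r3c4=1.
Step 8. [r3c6∈{2}] only 2 remains possible at r3c6, so r3c6=2.
Step 9. [r2c3∈{4}] nothing but 4 survives at r2c3, so r2c3=4.
Step 10. [r5c6∈{1}] r5c6's peers cover all but 1. So r5c6=1.
Step 11. [r3c5∈{6}] nothing but 6 survives at r3c5, so r3c5=6.
Step 12. [r1c1∈{3}] r1c1's peers cover all but 3, so r1c1=3.
Step 13. [r5c5∈{5}] r5c5 has the single candidate 5. So r5c5=5.
Step 14. [r1c3∈{2}] r1c3's peers cover all but 2. So r1c3=2.
Step 15. [r2c2∈{1}] nothing but 1 survives at r2c2. So r2c2=1.
Step 16. [r6c4∈{2}] r6c4 is down to just 2, so r6c4=2.
Step 17. [r6c2∈{5}] nothing but 5 survives at r6c2, so r6c2=5.
Step 18. [r1c4∈{4}] only 4 remains possible at r1c4. So r1c4=4.
Step 19. [r4c2∈{2}] nothing but 2 survives at r4c2. So r4c2=2.
Step 20. [r6c6∈{3}] only 3 remains possible at r6c6 ⇒ r6c6=3.
Step 21. [r4c6∈{4}] r4c6 has the single candidate 4, so r4c6=4.

Answer: 3 6 2 4 1 5 / 5 1 4 3 2 6 / 4 3 5 1 6 2 / 1 2 6 5 3 4 / 2 4 3 6 5 1 / 6 5 1 2 4 3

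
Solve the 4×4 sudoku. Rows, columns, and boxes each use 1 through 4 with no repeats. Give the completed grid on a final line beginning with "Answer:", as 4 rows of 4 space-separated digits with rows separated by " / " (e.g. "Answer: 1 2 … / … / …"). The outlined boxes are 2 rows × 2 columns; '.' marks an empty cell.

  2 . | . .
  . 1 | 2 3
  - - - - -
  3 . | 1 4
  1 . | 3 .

Step 1. [r4c2∈{2,4}] r4c2 is the only open cell in row 4 admitting 4 ⇒ r4c2=4.
Step 2. [r3c2∈{2}] r3c2 is down to just 2. So r3c2=2.
Step 3. [r1c3∈{4}] r1c3's peers cover all but 4 ⇒ r1c3=4.
Step 4. [r4c4∈{2}] r4c4's peers cover all but 2 ⇒ r4c4=2.
Step 5. [r2c1∈{4}] only 4 remains possible at r2c1. So r2c1=4.
Step 6. [r1c4∈{1}] only 1 remains possible at r1c4 ⇒ r1c4=1.
Step 7. [r1c2∈{3}] r1c2's peers cover all but 3 ⇒ r1c2=3.

Answer: 2 3 4 1 / 4 1 2 3 / 3 2 1 4 / 1 4 3 2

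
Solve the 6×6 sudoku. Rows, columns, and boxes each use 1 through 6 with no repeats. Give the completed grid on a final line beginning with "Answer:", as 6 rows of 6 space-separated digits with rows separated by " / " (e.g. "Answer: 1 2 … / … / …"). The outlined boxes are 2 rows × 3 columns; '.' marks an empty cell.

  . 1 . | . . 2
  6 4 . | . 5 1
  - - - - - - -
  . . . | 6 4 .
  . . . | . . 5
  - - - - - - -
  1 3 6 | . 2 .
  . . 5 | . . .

Step 1. [r1c3∈{3}] nothing but 3 survives at r1c3, so r1c3=3.
Step 2. [r4c4∈{1,2,3}] in col 4, 2 fits only at r4c4 ⇒ r4c4=2.
Step 3. [r6c1∈{2,4}] 4 has one home in box 5: r6c1, so r6c1=4.
Step 4. [r3c1∈{2,3,5}] 2 has one home in col 1: r3c1. So r3c1=2.
Step 5. [r4c5∈{1,3}] 1 has one home in box 4: r4c5 ⇒ r4c5=1.
Step 6. [r6c5∈{3,6}] in col 5, 3 fits only at r6c5 ⇒ r6c5=3.
Step 7. [r5c4∈{4,5}] 5 has one home in row 5: r5c4. So r5c4=5.
Step 8. [r3c6∈{3}] r3c6 has the single candidate 3 ⇒ r3c6=3.
Step 9. [r2c3∈{2}] r2c3's peers cover all but 2 ⇒ r2c3=2.
Step 10. [r3c3∈{1}] nothing but 1 survives at r3c3. So r3c3=1.
Step 11. [r6c2∈{2}] r6c2 has the single candidate 2. So r6c2=2.
Step 12. [r1c4∈{4}] r1c4's peers cover all but 4. So r1c4=4.
Step 13. [r1c1∈{5}] r1c1's peers cover all but 5. So r1c1=5.
Step 14. [r4c2∈{6}] nothing but 6 survives at r4c2. So r4c2=6.
Step 15. [r2c4∈{3}] r2c4's peers cover all but 3 ⇒ r2c4=3.
Step 16. [r5c6∈{4}] r5c6 is down to just 4, so r5c6=4.
Step 17. [r6c6∈{6}] r6c6's peers cover all but 6. So r6c6=6.
Step 18. [r4c1∈{3}] only 3 remains possible at r4c1 ⇒ r4c1=3.
Step 19. [r6c4∈{1}] r6c4's peers cover all but 1. So r6c4=1.
Step 20. [r4c3∈{4}] only 4 remains possible at r4c3, so r4c3=4.
Step 21. [r1c5∈{6}] r1c5 is down to just 6. So r1c5=6.
Step 22. [r3c2∈{5}] r3c2's peers cover all but 5, so r3c2=5.

Answer: 5 1 3 4 6 2 / 6 4 2 3 5 1 / 2 5 1 6 4 3 / 3 6 4 2 1 5 / 1 3 6 5 2 4 / 4 2 5 1 3 6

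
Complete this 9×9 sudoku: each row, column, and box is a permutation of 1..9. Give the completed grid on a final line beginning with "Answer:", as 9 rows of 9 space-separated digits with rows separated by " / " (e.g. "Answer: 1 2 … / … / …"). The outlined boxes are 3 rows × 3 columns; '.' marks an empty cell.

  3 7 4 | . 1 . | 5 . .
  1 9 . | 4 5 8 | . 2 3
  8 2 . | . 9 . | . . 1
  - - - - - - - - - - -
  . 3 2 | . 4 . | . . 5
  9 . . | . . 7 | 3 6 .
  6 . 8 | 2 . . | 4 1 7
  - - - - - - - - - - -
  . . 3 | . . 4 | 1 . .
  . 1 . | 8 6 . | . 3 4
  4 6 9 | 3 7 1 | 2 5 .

Step 1. [r1c4∈{6}] r1c4's peers cover all but 6 ⇒ r1c4=6.
Step 2. [r6c6∈{3,5,9}] across row 6, 9 lands solely at r6c6 ⇒ r6c6=9.
Step 3. [r5c4∈{1,5}] across box 5, 5 lands solely at r5c4. So r5c4=5.
Step 4. [r2c7∈{6,7}] r2c7 is the only open cell in row 2 admitting 7. So r2c7=7.
Step 5. [r9c9∈{8}] r9c9 has the single candidate 8 ⇒ r9c9=8.
Step 6. [r8c3∈{5,7}] r8c3 is the only open cell in col 3 admitting 7 ⇒ r8c3=7.
Step 7. [r8c7∈{9}] r8c7 is down to just 9. So r8c7=9.
Step 8. [r8c6∈{2,5}] across col 6, 5 lands solely at r8c6 ⇒ r8c6=5.
Step 9. [r1c8∈{8,9}] 8 has one home in row 1: r1c8 ⇒ r1c8=8.
Step 10. [r7c1∈{2,5}] across col 1, 5 lands solely at r7c1 ⇒ r7c1=5.
Step 11. [r3c7∈{6}] r3c7's peers cover all but 6. So r3c7=6.
Step 12. [r2c3∈{6}] r2c3 is down to just 6 ⇒ r2c3=6.
Step 13. [r4c4∈{1}] r4c4 has the single candidate 1, so r4c4=1.
Step 14. [r3c3∈{5}] r3c3 has the single candidate 5. So r3c3=5.
Step 15. [r7c8∈{7}] r7c8's peers cover all but 7, so r7c8=7.
Step 16. [r7c9∈{6}] r7c9's peers cover all but 6 ⇒ r7c9=6.
Step 17. [r6c5∈{3}] r6c5 is down to just 3, so r6c5=3.
Step 18. [r7c2∈{8}] r7c2 is down to just 8 ⇒ r7c2=8.
Step 19. [r3c6∈{3}] only 3 remains possible at r3c6, so r3c6=3.
Step 20. [r4c6∈{6}] r4c6 has the single candidate 6, so r4c6=6.
Step 21. [r1c9∈{9}] r1c9 is down to just 9. So r1c9=9.
Step 22. [r7c5∈{2}] r7c5 has the single candidate 2. So r7c5=2.
Step 23. [r5c9∈{2}] nothing but 2 survives at r5c9 ⇒ r5c9=2.
Step 24. [r3c8∈{4}] only 4 remains possible at r3c8 ⇒ r3c8=4.
Step 25. [r1c6∈{2}] r1c6 is down to just 2. So r1c6=2.
Step 26. [r5c3∈{1}] r5c3 has the single candidate 1, so r5c3=1.
Step 27. [r5c2∈{4}] r5c2's peers cover all but 4 ⇒ r5c2=4.
Step 28. [r4c7∈{8}] r4c7's peers cover all but 8, so r4c7=8.
Step 29. [r5c5∈{8}] r5c5's peers cover all but 8, so r5c5=8.
Step 30. [r8c1∈{2}] r8c1's peers cover all but 2. So r8c1=2.
Step 31. [r7c4∈{9}] r7c4's peers cover all but 9 ⇒ r7c4=9.
Step 32. [r3c4∈{7}] only 7 remains possible at r3c4, so r3c4=7.
Step 33. [r4c1∈{7}] r4c1's peers cover all but 7 ⇒ r4c1=7.
Step 34. [r4c8∈{9}] r4c8 has the single candidate 9. So r4c8=9.
Step 35. [r6c2∈{5}] nothing but 5 survives at r6c2, so r6c2=5.

Answer: 3 7 4 6 1 2 5 8 9 / 1 9 6 4 5 8 7 2 3 / 8 2 5 7 9 3 6 4 1 / 7 3 2 1 4 6 8 9 5 / 9 4 1 5 8 7 3 6 2 / 6 5 8 2 3 9 4 1 7 / 5 8 3 9 2 4 1 7 6 / 2 1 7 8 6 5 9 3 4 / 4 6 9 3 7 1 2 5 8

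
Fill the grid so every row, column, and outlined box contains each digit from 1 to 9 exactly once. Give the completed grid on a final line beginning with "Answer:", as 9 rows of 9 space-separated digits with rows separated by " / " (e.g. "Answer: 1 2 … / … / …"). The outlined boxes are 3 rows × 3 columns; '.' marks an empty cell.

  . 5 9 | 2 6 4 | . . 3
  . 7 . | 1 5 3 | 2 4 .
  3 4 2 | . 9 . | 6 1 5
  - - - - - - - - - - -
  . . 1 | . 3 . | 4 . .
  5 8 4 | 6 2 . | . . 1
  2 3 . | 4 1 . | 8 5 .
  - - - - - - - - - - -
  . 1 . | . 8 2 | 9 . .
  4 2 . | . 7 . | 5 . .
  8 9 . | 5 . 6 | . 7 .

Step 1. [r4c1∈{6,7,9}] r4c1 is the only open cell in col 1 admitting 9, so r4c1=9.
Step 2. [r6c3∈{6,7}] across box 4, 7 lands solely at r6c3 ⇒ r6c3=7.
Step 3. [r4c9∈{2,6,7}] 7 has one home in col 9: r4c9. So r4c9=7.
Step 4. [r6c9∈{6,9}] across row 6, 6 lands solely at r6c9, so r6c9=6.
Step 5. [r9c3∈{3}] r9c3 is down to just 3 ⇒ r9c3=3.
Step 6. [r8c3∈{6}] r8c3 has the single candidate 6 ⇒ r8c3=6.
Step 7. [r6c6∈{9}] only 9 remains possible at r6c6. So r6c6=9.
Step 8. [r3c4∈{7,8}] across col 4, 7 lands solely at r3c4, so r3c4=7.
Step 9. [r8c9∈{8}] r8c9 has the single candidate 8, so r8c9=8.
Step 10. [r8c8∈{3}] nothing but 3 survives at r8c8. So r8c8=3.
Step 11. [r4c6∈{5,8}] 5 has one home in row 4: r4c6, so r4c6=5.
Step 12. [r9c9∈{2,4}] in row 9, 2 fits only at r9c9. So r9c9=2.
Step 13. [r7c1∈{7}] r7c1 is down to just 7 ⇒ r7c1=7.
Step 14. [r7c9∈{4}] r7c9 is down to just 4. So r7c9=4.
Step 15. [r3c6∈{8}] r3c6's peers cover all but 8, so r3c6=8.
Step 16. [r4c2∈{6}] nothing but 6 survives at r4c2, so r4c2=6.
Step 17. [r7c8∈{6}] only 6 remains possible at r7c8. So r7c8=6.
Step 18. [r7c4∈{3}] only 3 remains possible at r7c4, so r7c4=3.
Step 19. [r9c7∈{1}] r9c7 is down to just 1 ⇒ r9c7=1.
Step 20. [r8c6∈{1}] r8c6's peers cover all but 1. So r8c6=1.
Step 21. [r5c7∈{3}] r5c7 is down to just 3. So r5c7=3.
Step 22. [r1c8∈{8}] nothing but 8 survives at r1c8. So r1c8=8.
Step 23. [r2c1∈{6}] nothing but 6 survives at r2c1 ⇒ r2c1=6.
Step 24. [r8c4∈{9}] only 9 remains possible at r8c4, so r8c4=9.
Step 25. [r2c9∈{9}] r2c9 has the single candidate 9. So r2c9=9.
Step 26. [r7c3∈{5}] nothing but 5 survives at r7c3 ⇒ r7c3=5.
Step 27. [r5c8∈{9}] nothing but 9 survives at r5c8, so r5c8=9.
Step 28. [r1c1∈{1}] only 1 remains possible at r1c1. So r1c1=1.
Step 29. [r4c8∈{2}] r4c8's peers cover all but 2 ⇒ r4c8=2.
Step 30. [r1c7∈{7}] only 7 remains possible at r1c7 ⇒ r1c7=7.
Step 31. [r2c3∈{8}] only 8 remains possible at r2c3, so r2c3=8.
Step 32. [r9c5∈{4}] r9c5 has the single candidate 4. So r9c5=4.
Step 33. [r5c6∈{7}] nothing but 7 survives at r5c6 ⇒ r5c6=7.
Step 34. [r4c4∈{8}] nothing but 8 survives at r4c4 ⇒ r4c4=8.

Answer: 1 5 9 2 6 4 7 8 3 / 6 7 8 1 5 3 2 4 9 / 3 4 2 7 9 8 6 1 5 / 9 6 1 8 3 5 4 2 7 / 5 8 4 6 2 7 3 9 1 / 2 3 7 4 1 9 8 5 6 / 7 1 5 3 8 2 9 6 4 / 4 2 6 9 7 1 5 3 8 / 8 9 3 5 4 6 1 7 2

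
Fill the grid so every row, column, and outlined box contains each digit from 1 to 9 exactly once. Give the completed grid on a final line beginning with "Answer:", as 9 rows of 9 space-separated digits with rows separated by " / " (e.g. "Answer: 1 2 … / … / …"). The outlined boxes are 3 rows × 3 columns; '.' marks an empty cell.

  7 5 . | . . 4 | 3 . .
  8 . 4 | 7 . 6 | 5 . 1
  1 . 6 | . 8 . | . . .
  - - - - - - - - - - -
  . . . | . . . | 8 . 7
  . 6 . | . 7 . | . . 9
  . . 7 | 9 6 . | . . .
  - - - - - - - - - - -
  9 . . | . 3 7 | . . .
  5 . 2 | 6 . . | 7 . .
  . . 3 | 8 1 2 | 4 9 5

Step 1. [r2c8∈{2}] r2c8 has the single candidate 2. So r2c8=2.
Step 2. [r4c5∈{2,4,5}] col 5 places 5 nowhere but r4c5 ⇒ r4c5=5.
Step 3. [r4c8∈{1,3,4,6}] 6 has one home in row 4: r4c8. So r4c8=6.
Step 4. [r3c2∈{2,3,9}] r3c2 is the only open cell in box 1 admitting 2. So r3c2=2.
Step 5. [r2c5∈{9}] r2c5 has the single candidate 9, so r2c5=9.
Step 6. [r6c8∈{1,3,4,5}] r6c8 is the only open cell in row 6 admitting 5, so r6c8=5.
Step 7. [r4c2∈{1,3,4,9}] in col 2, 9 fits only at r4c2, so r4c2=9.
Step 8. [r4c3∈{1}] only 1 remains possible at r4c3 ⇒ r4c3=1.
Step 9. [r4c6∈{3}] nothing but 3 survives at r4c6 ⇒ r4c6=3.
Step 10. [r7c3∈{8}] r7c3 is down to just 8. So r7c3=8.
Step 11. [r7c8∈{1}] only 1 remains possible at r7c8, so r7c8=1.
Step 12. [r7c2∈{4}] r7c2 has the single candidate 4 ⇒ r7c2=4.
Step 13. [r6c2∈{3,8}] in col 2, 8 fits only at r6c2, so r6c2=8.
Step 14. [r6c6∈{1}] r6c6 is down to just 1 ⇒ r6c6=1.
Step 15. [r6c7∈{2}] r6c7 is down to just 2, so r6c7=2.
Step 16. [r1c8∈{8}] nothing but 8 survives at r1c8, so r1c8=8.
Step 17. [r3c9∈{4}] r3c9 has the single candidate 4. So r3c9=4.
Step 18. [r6c1∈{3,4}] in row 6, 4 fits only at r6c1. So r6c1=4.
Step 19. [r4c1∈{2}] r4c1 has the single candidate 2. So r4c1=2.
Step 20. [r5c4∈{2,4}] in row 5, 2 fits only at r5c4 ⇒ r5c4=2.
Step 21. [r6c9∈{3}] nothing but 3 survives at r6c9. So r6c9=3.
Step 22. [r3c4∈{3,5}] in row 3, 3 fits only at r3c4, so r3c4=3.
Step 23. [r7c7∈{6}] r7c7 has the single candidate 6 ⇒ r7c7=6.
Step 24. [r8c5∈{4}] nothing but 4 survives at r8c5. So r8c5=4.
Step 25. [r5c8∈{4}] only 4 remains possible at r5c8 ⇒ r5c8=4.
Step 26. [r5c6∈{8}] r5c6 has the single candidate 8 ⇒ r5c6=8.
Step 27. [r7c9∈{2}] r7c9 is down to just 2 ⇒ r7c9=2.
Step 28. [r5c1∈{3}] only 3 remains possible at r5c1, so r5c1=3.
Step 29. [r5c3∈{5}] only 5 remains possible at r5c3, so r5c3=5.
Step 30. [r3c7∈{9}] r3c7 is down to just 9. So r3c7=9.
Step 31. [r8c2∈{1}] nothing but 1 survives at r8c2. So r8c2=1.
Step 32. [r8c9∈{8}] nothing but 8 survives at r8c9 ⇒ r8c9=8.
Step 33. [r7c4∈{5}] r7c4 has the single candidate 5, so r7c4=5.
Step 34. [r9c1∈{6}] r9c1 is down to just 6 ⇒ r9c1=6.
Step 35. [r8c8∈{3}] only 3 remains possible at r8c8 ⇒ r8c8=3.
Step 36. [r5c7∈{1}] nothing but 1 survives at r5c7 ⇒ r5c7=1.
Step 37. [r3c8∈{7}] r3c8 has the single candidate 7. So r3c8=7.
Step 38. [r4c4∈{4}] only 4 remains possible at r4c4 ⇒ r4c4=4.
Step 39. [r1c3∈{9}] r1c3's peers cover all but 9 ⇒ r1c3=9.
Step 40. [r1c9∈{6}] only 6 remains possible at r1c9 ⇒ r1c9=6.
Step 41. [r3c6∈{5}] r3c6's peers cover all but 5 ⇒ r3c6=5.
Step 42. [r9c2∈{7}] r9c2 is down to just 7, so r9c2=7.
Step 43. [r1c4∈{1}] r1c4 has the single candidate 1. So r1c4=1.
Step 44. [r8c6∈{9}] only 9 remains possible at r8c6 ⇒ r8c6=9.
Step 45. [r1c5∈{2}] r1c5 has the single candidate 2, so r1c5=2.
Step 46. [r2c2∈{3}] r2c2 is down to just 3. So r2c2=3.

Answer: 7 5 9 1 2 4 3 8 6 / 8 3 4 7 9 6 5 2 1 / 1 2 6 3 8 5 9 7 4 / 2 9 1 4 5 3 8 6 7 / 3 6 5 2 7 8 1 4 9 / 4 8 7 9 6 1 2 5 3 / 9 4 8 5 3 7 6 1 2 / 5 1 2 6 4 9 7 3 8 / 6 7 3 8 1 2 4 9 5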